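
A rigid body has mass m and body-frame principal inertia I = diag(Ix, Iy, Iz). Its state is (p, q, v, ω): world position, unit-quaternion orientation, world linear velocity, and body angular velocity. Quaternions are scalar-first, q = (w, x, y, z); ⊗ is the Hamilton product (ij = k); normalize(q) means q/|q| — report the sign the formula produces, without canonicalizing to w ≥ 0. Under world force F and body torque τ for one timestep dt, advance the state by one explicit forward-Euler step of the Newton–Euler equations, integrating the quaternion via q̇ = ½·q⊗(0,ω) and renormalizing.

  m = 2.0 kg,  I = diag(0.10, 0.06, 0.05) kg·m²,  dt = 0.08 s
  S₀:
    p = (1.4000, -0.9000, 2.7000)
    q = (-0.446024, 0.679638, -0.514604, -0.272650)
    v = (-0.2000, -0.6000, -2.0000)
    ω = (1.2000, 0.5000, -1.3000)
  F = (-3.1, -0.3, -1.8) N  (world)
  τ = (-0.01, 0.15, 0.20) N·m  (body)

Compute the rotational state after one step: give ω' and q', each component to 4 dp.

precession coupling ω×(Iω) = (0.0065, -0.0780, -0.0240)
α = I⁻¹(τ − ω×Iω) = (-0.1650, 3.8000, 4.4800)
new body rate ω' = (1.1868, 0.8040, -0.9416)
q⊗(0,ω) = (-0.9127086, 0.2700814, 0.3333374, 1.5371750)
q' = normalize(q + ½dt·q⊗(0,ω)) = (-0.4812, 0.6886, -0.4999, -0.2106)

ω' = (1.1868, 0.8040, -0.9416)
q' = (-0.4812, 0.6886, -0.4999, -0.2106)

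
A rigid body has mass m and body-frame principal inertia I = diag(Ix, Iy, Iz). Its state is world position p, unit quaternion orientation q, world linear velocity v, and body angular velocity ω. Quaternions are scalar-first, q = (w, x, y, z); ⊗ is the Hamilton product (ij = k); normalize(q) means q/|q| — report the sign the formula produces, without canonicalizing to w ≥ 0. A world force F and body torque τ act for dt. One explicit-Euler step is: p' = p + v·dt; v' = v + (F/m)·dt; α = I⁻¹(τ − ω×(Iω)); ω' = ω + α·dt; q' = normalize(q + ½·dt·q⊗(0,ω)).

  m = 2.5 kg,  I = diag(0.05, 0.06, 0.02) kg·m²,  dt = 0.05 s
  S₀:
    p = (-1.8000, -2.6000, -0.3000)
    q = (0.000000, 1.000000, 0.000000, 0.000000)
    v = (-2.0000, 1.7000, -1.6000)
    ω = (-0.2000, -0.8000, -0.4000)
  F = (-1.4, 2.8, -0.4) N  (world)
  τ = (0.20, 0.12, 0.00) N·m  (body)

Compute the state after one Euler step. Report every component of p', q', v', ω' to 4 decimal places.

a = F/m = (-0.5600, 1.1200, -0.1600)
new position p' = (-1.9000, -2.5150, -0.3800)
v + (F/m)dt = (-2.0280, 1.7560, -1.6080)
precession coupling ω×(Iω) = (-0.0128, 0.0024, 0.0016)
angular accel α = (4.2560, 1.9600, -0.0800)
new body rate ω' = (0.0128, -0.7020, -0.4040)
Hamilton product q⊗(0,ω) = (0.2000000, 0.0000000, 0.4000000, -0.8000000)
updated quaternion q' = (0.0050, 0.9997, 0.0100, -0.0200)

p' = (-1.9000, -2.5150, -0.3800)
q' = (0.0050, 0.9997, 0.0100, -0.0200)
v' = (-2.0280, 1.7560, -1.6080)
ω' = (0.0128, -0.7020, -0.4040)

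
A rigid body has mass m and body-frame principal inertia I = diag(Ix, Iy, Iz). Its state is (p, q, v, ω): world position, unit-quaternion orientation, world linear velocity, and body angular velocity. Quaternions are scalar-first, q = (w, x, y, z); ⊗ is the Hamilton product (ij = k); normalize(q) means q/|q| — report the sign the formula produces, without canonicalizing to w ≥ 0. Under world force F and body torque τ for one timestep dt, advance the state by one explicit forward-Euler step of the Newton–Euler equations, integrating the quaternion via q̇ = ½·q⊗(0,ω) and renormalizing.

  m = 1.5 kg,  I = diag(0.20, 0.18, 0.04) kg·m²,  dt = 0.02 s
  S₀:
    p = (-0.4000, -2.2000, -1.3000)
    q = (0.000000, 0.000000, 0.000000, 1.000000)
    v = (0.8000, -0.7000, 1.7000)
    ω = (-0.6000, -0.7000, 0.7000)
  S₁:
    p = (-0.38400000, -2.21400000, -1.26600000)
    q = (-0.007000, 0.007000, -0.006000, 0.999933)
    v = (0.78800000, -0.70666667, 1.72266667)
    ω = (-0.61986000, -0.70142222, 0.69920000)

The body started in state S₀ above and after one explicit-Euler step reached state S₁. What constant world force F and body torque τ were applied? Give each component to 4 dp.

ω₁ − ω₀ = (-0.01986000, -0.00142222, -0.00080000)
ω₀×(Iω₀) = (0.0686, -0.0672, -0.0084)
τ = I·(Δω/dt) + ω₀×(Iω₀) = (-0.1300, -0.0800, -0.0100)
v₁ − v₀ = (-0.01200000, -0.00666667, 0.02266667)
m·(v₁−v₀)/dt = (-0.9000, -0.5000, 1.7000)

F = (-0.9000, -0.5000, 1.7000)
τ = (-0.1300, -0.0800, -0.0100)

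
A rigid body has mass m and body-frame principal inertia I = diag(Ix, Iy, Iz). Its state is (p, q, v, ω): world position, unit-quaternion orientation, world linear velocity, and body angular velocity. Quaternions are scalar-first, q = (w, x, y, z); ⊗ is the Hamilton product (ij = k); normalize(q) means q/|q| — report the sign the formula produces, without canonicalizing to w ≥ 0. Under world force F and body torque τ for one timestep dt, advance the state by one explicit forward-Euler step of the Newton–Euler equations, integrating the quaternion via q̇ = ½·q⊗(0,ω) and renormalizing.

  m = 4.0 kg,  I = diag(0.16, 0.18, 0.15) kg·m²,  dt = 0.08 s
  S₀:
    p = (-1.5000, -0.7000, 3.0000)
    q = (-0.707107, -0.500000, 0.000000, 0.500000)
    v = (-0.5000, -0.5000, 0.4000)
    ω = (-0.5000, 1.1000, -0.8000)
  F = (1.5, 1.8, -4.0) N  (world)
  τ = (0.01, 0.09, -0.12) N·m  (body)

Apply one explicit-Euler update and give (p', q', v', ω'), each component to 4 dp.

linear accel F/m = (0.3750, 0.4500, -1.0000)
p + v·dt = (-1.5400, -0.7400, 3.0320)
v + (F/m)dt = (-0.4700, -0.4640, 0.3200)
(τ − ω×Iω)/I = (-0.1025, 0.4778, -0.7267)
ω + α·dt = (-0.5082, 1.1382, -0.8581)
Hamilton product q⊗(0,ω) = (0.1500000, -0.1964465, -1.4278177, 0.0156856)
q + ½dt·q⊗(0,ω), renormalized = (-0.6999, -0.5070, -0.0570, 0.4998)

p' = (-1.5400, -0.7400, 3.0320)
q' = (-0.6999, -0.5070, -0.0570, 0.4998)
v' = (-0.4700, -0.4640, 0.3200)
ω' = (-0.5082, 1.1382, -0.8581)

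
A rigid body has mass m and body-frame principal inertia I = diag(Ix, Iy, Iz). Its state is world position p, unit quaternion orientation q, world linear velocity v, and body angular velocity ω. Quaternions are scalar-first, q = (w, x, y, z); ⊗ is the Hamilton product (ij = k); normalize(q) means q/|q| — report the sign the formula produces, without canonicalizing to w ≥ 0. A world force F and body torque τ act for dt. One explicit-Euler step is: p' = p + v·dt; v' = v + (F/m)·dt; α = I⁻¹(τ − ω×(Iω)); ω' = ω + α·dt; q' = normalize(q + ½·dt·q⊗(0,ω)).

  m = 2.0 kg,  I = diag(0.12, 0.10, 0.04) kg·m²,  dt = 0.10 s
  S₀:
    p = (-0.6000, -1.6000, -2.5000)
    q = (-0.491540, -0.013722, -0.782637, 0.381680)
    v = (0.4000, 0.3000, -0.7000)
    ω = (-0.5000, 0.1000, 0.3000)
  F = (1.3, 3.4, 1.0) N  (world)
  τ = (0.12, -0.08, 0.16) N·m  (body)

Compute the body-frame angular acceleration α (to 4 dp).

ω×(Iω) gyroscopic = (-0.0018, -0.0120, 0.0010)
angular accel α = (1.0150, -0.6800, 3.9750)

α = (1.0150, -0.6800, 3.9750)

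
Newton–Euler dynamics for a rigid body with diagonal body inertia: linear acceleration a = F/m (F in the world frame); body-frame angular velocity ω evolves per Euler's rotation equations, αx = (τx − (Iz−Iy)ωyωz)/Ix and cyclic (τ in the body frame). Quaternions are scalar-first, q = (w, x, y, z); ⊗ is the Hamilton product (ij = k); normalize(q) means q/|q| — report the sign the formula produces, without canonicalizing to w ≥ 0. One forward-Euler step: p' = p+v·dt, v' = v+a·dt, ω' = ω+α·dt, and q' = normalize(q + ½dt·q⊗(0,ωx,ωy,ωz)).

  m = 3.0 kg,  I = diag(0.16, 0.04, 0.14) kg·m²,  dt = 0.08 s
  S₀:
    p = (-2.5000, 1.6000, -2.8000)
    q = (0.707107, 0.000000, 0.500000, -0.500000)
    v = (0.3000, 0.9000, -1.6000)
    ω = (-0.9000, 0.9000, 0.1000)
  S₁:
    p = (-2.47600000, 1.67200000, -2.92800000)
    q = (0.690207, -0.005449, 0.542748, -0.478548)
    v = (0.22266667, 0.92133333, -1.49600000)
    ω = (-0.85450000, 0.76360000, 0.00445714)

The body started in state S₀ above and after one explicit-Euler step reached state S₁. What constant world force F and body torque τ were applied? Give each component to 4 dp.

Δω = ω₁−ω₀ = (0.04550000, -0.13640000, -0.09554286)
I·α + gyro = (0.1000, -0.0700, -0.0700)
v₁ − v₀ = (-0.07733333, 0.02133333, 0.10400000)
m·(v₁−v₀)/dt = (-2.9000, 0.8000, 3.9000)

F = (-2.9000, 0.8000, 3.9000)
τ = (0.1000, -0.0700, -0.0700)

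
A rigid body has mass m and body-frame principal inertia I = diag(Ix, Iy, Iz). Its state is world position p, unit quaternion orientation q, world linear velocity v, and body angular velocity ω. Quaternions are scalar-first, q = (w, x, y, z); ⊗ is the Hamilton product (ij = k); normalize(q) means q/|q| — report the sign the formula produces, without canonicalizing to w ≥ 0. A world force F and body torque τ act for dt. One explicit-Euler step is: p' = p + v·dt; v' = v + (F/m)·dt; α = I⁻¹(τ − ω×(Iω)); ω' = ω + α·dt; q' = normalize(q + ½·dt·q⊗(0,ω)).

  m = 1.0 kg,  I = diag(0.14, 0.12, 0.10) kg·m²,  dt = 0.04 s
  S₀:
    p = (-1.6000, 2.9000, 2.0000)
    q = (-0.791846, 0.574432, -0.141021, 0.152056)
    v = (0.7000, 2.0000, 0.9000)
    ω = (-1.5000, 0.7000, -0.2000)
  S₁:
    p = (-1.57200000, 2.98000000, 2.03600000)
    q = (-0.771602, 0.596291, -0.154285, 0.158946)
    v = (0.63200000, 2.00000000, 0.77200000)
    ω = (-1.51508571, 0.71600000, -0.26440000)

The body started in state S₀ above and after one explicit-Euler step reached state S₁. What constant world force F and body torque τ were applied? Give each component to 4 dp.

F = (-1.7000, 0.0000, -3.2000)
τ = (-0.0500, 0.0600, -0.1400)

Δv = v₁−v₀ = (-0.06800000, 0.00000000, -0.12800000)
F = m·Δv/dt = (-1.7000, 0.0000, -3.2000)
Δω = ω₁−ω₀ = (-0.01508571, 0.01600000, -0.06440000)
ω₀×(Iω₀) = (0.0028, 0.0120, 0.0210)
I·α + gyro = (-0.0500, 0.0600, -0.1400)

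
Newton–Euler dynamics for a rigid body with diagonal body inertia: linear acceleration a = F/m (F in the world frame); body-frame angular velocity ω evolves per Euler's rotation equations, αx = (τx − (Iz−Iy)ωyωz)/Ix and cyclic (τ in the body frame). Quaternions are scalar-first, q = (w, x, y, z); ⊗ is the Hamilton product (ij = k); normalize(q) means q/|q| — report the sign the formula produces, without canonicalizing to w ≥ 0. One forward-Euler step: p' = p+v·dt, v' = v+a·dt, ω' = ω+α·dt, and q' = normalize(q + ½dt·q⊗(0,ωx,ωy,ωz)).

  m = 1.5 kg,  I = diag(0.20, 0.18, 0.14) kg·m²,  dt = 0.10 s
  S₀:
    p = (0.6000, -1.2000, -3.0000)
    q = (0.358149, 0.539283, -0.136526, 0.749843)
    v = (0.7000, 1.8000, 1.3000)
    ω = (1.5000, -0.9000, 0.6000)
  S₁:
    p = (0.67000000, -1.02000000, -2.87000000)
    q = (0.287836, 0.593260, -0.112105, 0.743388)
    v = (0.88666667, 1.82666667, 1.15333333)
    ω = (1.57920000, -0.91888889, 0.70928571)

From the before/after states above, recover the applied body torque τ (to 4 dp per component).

τ = (0.1800, 0.0200, 0.1800)

ω₁ − ω₀ = (0.07920000, -0.01888889, 0.10928571)
gyro term ω₀×Iω₀ = (0.0216, 0.0540, 0.0270)
I·α + gyro = (0.1800, 0.0200, 0.1800)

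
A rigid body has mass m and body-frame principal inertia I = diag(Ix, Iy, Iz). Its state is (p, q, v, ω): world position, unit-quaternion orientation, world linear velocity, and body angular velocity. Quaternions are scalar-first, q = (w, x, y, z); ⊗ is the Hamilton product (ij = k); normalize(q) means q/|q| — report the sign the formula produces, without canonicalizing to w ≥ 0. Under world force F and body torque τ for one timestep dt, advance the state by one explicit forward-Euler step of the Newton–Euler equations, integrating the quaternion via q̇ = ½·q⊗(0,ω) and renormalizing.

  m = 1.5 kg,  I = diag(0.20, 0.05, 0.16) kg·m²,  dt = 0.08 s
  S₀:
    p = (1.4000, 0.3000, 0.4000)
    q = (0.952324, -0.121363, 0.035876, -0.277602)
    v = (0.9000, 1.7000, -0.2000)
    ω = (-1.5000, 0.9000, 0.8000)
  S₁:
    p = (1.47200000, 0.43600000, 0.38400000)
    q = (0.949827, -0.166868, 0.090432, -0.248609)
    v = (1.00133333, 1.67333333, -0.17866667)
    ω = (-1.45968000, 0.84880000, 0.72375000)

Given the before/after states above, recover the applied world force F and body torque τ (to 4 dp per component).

Δv = v₁−v₀ = (0.10133333, -0.02666667, 0.02133333)
m·(v₁−v₀)/dt = (1.9000, -0.5000, 0.4000)
ω₁ − ω₀ = (0.04032000, -0.05120000, -0.07625000)
ω₀×(Iω₀) = (0.0792, -0.0480, 0.2025)
τ = I·(Δω/dt) + ω₀×(Iω₀) = (0.1800, -0.0800, 0.0500)

F = (1.9000, -0.5000, 0.4000)
τ = (0.1800, -0.0800, 0.0500)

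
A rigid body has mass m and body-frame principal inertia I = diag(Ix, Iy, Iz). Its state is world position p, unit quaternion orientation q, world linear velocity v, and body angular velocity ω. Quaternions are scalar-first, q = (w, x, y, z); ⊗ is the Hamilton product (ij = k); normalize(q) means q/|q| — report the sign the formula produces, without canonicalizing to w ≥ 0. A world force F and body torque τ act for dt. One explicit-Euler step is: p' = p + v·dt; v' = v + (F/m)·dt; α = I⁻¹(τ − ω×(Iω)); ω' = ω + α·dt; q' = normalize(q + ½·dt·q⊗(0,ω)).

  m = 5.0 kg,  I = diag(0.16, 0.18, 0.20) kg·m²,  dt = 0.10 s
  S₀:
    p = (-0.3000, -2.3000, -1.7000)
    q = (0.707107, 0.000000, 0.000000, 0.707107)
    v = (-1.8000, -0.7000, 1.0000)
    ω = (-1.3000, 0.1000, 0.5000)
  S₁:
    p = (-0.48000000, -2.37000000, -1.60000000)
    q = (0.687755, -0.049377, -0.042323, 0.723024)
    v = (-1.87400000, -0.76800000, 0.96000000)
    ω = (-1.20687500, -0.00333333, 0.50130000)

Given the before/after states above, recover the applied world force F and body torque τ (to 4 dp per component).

F = (-3.7000, -3.4000, -2.0000)
τ = (0.1500, -0.1600, 0.0000)

rate change Δω = (0.09312500, -0.10333333, 0.00130000)
gyro term ω₀×Iω₀ = (0.0010, 0.0260, -0.0026)
I·α + gyro = (0.1500, -0.1600, 0.0000)
Δv = v₁−v₀ = (-0.07400000, -0.06800000, -0.04000000)
F = m·Δv/dt = (-3.7000, -3.4000, -2.0000)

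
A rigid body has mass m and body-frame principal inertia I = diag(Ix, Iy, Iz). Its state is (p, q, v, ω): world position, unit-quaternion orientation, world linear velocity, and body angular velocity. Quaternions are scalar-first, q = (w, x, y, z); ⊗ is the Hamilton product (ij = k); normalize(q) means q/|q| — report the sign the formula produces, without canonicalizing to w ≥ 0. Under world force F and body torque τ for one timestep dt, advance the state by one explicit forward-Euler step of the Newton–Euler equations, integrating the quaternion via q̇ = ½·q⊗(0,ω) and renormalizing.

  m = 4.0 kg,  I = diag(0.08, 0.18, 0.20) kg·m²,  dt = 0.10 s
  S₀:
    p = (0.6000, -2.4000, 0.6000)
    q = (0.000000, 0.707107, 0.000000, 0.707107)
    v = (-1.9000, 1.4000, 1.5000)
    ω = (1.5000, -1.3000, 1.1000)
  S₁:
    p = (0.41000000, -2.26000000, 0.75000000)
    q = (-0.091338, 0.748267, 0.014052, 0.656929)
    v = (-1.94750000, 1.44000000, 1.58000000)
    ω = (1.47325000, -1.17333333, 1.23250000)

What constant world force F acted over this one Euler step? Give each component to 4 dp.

Δv = v₁−v₀ = (-0.04750000, 0.04000000, 0.08000000)
m·(v₁−v₀)/dt = (-1.9000, 1.6000, 3.2000)

F = (-1.9000, 1.6000, 3.2000)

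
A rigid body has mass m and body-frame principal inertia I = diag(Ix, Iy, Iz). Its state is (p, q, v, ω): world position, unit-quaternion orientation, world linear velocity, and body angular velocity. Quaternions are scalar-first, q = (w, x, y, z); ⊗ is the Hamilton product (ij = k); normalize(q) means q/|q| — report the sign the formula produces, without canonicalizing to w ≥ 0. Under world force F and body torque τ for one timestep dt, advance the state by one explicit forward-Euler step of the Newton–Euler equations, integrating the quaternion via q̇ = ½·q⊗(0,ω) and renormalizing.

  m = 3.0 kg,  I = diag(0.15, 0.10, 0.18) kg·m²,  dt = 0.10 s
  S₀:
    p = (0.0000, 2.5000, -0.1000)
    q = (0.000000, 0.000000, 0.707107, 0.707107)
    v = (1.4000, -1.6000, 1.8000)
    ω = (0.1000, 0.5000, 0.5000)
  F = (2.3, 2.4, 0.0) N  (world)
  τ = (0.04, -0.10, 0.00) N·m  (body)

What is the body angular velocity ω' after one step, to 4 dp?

ω' = (0.1133, 0.4015, 0.5014)

α = I⁻¹(τ − ω×Iω) = (0.1333, -0.9850, 0.0139)
ω' = ω + α·dt = (0.1133, 0.4015, 0.5014)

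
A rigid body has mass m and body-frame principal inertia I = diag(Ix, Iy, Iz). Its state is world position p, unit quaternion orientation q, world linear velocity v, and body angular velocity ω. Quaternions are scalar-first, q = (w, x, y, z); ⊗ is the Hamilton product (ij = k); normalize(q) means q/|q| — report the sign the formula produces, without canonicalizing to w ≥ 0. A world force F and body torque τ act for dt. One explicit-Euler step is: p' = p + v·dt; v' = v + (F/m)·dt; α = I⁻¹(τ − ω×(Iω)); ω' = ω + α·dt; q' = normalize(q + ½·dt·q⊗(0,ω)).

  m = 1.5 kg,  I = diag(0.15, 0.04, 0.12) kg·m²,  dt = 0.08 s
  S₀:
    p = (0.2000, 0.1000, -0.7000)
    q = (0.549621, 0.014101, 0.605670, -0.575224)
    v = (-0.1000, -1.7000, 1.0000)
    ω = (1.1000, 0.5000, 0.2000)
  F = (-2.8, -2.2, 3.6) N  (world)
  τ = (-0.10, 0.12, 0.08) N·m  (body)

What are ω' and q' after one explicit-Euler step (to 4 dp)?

ω' = (1.0424, 0.7268, 0.2937)
q' = (0.5408, 0.0546, 0.5905, -0.5965)

precession coupling ω×(Iω) = (0.0080, 0.0066, -0.0605)
angular accel α = (-0.7200, 2.8350, 1.1708)
new body rate ω' = (1.0424, 0.7268, 0.2937)
2q̇ = q⊗(0,ω) = (-0.2033013, 1.0133291, -0.3607561, -0.5492623)
updated quaternion q' = (0.5408, 0.0546, 0.5905, -0.5965)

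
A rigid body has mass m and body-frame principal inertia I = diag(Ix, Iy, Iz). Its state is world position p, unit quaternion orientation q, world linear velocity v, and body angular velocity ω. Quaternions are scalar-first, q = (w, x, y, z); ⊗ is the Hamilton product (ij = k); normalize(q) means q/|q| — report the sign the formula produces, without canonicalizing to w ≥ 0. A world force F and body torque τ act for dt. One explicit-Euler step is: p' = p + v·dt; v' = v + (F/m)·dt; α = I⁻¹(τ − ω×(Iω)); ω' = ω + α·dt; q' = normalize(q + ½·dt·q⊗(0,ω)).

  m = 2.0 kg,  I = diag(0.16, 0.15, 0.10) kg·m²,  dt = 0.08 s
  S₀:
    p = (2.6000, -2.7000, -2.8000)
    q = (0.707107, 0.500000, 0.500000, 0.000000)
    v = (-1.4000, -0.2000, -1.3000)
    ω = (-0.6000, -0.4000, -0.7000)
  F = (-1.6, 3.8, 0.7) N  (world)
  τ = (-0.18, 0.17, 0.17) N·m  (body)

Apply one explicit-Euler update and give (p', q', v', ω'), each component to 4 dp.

p + v·dt = (2.4880, -2.7160, -2.9040)
v' = v + a·dt = (-1.4640, -0.0480, -1.2720)
(τ − ω×Iω)/I = (-1.0375, 0.9653, 1.7240)
ω + α·dt = (-0.6830, -0.3228, -0.5621)
2q̇ = q⊗(0,ω) = (0.5000000, -0.7742642, 0.0671572, -0.3949749)
q + ½dt·q⊗(0,ω), renormalized = (0.7265, 0.4687, 0.5023, -0.0158)

p' = (2.4880, -2.7160, -2.9040)
q' = (0.7265, 0.4687, 0.5023, -0.0158)
v' = (-1.4640, -0.0480, -1.2720)
ω' = (-0.6830, -0.3228, -0.5621)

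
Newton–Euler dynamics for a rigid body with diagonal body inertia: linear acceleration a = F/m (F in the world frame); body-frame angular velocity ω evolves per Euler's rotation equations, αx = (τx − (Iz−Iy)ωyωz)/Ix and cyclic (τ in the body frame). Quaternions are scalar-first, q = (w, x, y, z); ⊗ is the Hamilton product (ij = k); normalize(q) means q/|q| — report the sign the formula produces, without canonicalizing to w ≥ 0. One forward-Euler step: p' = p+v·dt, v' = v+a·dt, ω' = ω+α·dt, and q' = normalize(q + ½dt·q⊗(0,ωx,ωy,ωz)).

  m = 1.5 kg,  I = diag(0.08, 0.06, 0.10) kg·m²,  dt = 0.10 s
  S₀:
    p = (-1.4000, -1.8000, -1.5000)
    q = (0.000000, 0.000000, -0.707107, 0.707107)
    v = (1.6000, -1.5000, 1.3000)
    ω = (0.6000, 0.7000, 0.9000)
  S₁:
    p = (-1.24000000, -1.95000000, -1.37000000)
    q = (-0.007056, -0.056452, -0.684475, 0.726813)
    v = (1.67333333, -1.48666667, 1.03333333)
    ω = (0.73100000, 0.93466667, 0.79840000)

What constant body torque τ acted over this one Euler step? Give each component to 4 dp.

τ = (0.1300, 0.1300, -0.1100)

rate change Δω = (0.13100000, 0.23466667, -0.10160000)
I·α + gyro = (0.1300, 0.1300, -0.1100)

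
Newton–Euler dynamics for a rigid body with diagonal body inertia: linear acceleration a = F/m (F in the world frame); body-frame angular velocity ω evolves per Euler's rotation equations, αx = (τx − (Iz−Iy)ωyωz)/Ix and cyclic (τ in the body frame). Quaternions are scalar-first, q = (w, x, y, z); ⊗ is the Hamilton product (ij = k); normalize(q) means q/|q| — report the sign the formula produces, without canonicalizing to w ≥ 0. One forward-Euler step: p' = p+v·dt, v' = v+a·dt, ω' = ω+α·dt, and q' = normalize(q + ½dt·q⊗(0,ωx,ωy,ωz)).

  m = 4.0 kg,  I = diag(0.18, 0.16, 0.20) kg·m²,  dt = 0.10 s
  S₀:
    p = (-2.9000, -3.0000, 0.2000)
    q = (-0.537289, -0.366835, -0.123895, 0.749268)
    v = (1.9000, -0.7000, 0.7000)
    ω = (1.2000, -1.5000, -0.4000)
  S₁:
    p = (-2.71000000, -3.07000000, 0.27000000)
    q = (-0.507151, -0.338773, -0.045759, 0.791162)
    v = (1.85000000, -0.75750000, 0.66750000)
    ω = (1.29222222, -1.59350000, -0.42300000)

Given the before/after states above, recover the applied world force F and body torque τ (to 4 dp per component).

Δv = v₁−v₀ = (-0.05000000, -0.05750000, -0.03250000)
applied force F = (-2.0000, -2.3000, -1.3000)
Δω = ω₁−ω₀ = (0.09222222, -0.09350000, -0.02300000)
ω₀×(Iω₀) = (0.0240, 0.0096, 0.0360)
τ = I·(Δω/dt) + ω₀×(Iω₀) = (0.1900, -0.1400, -0.0100)

F = (-2.0000, -2.3000, -1.3000)
τ = (0.1900, -0.1400, -0.0100)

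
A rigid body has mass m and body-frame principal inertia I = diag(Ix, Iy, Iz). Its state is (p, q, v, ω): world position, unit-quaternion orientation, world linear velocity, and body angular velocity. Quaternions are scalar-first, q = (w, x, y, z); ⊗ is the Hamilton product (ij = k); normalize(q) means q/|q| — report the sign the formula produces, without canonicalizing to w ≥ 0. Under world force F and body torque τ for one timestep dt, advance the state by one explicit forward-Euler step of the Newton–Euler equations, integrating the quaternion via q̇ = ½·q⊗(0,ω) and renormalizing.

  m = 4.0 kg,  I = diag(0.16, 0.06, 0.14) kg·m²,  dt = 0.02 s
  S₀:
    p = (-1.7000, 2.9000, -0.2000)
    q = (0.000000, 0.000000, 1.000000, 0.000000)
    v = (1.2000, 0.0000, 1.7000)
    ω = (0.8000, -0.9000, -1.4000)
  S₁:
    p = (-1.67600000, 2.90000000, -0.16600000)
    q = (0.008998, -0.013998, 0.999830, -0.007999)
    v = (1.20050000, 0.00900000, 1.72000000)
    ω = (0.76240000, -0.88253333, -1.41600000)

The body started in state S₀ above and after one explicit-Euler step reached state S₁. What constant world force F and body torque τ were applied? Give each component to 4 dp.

F = (0.1000, 1.8000, 4.0000)
τ = (-0.2000, 0.0300, -0.0400)

rate change Δω = (-0.03760000, 0.01746667, -0.01600000)
precession coupling = (0.1008, -0.0224, 0.0720)
τ = I·(Δω/dt) + ω₀×(Iω₀) = (-0.2000, 0.0300, -0.0400)
Δv = v₁−v₀ = (0.00050000, 0.00900000, 0.02000000)
applied force F = (0.1000, 1.8000, 4.0000)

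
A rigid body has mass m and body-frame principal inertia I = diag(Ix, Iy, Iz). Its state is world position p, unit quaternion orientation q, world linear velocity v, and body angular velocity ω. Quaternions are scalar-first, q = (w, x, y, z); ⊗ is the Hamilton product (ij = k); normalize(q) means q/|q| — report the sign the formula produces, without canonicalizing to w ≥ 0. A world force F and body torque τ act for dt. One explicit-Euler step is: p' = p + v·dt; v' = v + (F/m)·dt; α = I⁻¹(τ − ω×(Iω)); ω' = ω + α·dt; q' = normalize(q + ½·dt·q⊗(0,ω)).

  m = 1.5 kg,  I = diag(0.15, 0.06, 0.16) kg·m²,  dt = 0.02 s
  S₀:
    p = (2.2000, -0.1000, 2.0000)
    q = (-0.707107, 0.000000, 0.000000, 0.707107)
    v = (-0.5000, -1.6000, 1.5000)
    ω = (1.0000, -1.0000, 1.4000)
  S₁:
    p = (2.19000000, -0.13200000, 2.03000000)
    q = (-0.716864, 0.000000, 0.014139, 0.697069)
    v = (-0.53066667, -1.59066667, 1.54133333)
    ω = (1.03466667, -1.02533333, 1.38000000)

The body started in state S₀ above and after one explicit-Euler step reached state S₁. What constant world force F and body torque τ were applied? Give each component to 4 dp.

F = (-2.3000, 0.7000, 3.1000)
τ = (0.1200, -0.0900, -0.0700)

v₁ − v₀ = (-0.03066667, 0.00933333, 0.04133333)
F = m·Δv/dt = (-2.3000, 0.7000, 3.1000)
Δω = ω₁−ω₀ = (0.03466667, -0.02533333, -0.02000000)
τ = I·(Δω/dt) + ω₀×(Iω₀) = (0.1200, -0.0900, -0.0700)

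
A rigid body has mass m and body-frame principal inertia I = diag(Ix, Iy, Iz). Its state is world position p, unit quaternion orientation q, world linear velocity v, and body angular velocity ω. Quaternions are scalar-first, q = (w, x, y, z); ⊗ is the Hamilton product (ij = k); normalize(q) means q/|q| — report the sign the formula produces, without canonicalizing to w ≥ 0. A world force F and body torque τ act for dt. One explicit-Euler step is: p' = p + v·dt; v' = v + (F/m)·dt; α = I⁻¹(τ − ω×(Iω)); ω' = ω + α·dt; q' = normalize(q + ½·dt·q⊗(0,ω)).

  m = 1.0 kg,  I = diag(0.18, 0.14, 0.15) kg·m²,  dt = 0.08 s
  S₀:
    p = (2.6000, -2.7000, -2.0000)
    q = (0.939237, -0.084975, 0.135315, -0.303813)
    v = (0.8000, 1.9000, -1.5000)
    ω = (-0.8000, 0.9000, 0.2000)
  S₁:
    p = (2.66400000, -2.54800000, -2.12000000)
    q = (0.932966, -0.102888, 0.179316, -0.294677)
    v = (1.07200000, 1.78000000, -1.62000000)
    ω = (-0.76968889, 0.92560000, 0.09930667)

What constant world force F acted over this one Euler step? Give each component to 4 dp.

Δv = v₁−v₀ = (0.27200000, -0.12000000, -0.12000000)
applied force F = (3.4000, -1.5000, -1.5000)

F = (3.4000, -1.5000, -1.5000)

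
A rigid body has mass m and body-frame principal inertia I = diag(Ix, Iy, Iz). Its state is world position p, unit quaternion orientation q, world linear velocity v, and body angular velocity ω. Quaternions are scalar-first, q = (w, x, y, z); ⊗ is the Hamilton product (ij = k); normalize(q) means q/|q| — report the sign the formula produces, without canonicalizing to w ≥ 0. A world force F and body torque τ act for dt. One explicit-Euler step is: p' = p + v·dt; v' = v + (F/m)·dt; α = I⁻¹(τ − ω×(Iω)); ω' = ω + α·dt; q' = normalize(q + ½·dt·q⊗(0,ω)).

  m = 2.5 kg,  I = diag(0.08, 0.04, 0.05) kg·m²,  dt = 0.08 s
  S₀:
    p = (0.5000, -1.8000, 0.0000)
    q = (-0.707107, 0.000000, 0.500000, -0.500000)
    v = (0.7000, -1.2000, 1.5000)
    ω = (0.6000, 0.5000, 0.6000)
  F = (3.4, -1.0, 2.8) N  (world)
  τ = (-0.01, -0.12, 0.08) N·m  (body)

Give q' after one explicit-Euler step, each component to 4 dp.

q' = (-0.7046, 0.0050, 0.4735, -0.5286)

Hamilton product q⊗(0,ω) = (0.0500000, 0.1257358, -0.6535535, -0.7242642)
q' = normalize(q + ½dt·q⊗(0,ω)) = (-0.7046, 0.0050, 0.4735, -0.5286)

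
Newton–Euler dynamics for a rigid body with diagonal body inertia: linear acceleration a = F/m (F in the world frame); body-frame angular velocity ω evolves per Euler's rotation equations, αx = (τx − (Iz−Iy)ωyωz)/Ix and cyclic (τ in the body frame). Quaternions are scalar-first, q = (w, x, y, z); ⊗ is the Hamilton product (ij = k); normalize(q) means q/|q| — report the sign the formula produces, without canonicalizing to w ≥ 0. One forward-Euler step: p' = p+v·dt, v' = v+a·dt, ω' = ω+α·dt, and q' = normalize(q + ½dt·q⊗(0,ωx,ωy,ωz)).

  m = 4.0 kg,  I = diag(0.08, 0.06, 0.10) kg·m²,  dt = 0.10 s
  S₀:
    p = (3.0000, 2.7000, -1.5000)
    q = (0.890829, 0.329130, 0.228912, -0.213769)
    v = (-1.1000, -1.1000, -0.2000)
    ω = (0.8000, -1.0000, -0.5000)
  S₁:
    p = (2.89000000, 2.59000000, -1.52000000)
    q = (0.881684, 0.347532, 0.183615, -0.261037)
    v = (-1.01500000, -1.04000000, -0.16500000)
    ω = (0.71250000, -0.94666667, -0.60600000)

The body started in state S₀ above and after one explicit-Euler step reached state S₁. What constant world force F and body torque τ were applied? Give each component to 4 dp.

F = (3.4000, 2.4000, 1.4000)
τ = (-0.0500, 0.0400, -0.0900)

rate change Δω = (-0.08750000, 0.05333333, -0.10600000)
gyro term ω₀×Iω₀ = (0.0200, 0.0080, 0.0160)
applied torque τ = (-0.0500, 0.0400, -0.0900)
Δv = v₁−v₀ = (0.08500000, 0.06000000, 0.03500000)
applied force F = (3.4000, 2.4000, 1.4000)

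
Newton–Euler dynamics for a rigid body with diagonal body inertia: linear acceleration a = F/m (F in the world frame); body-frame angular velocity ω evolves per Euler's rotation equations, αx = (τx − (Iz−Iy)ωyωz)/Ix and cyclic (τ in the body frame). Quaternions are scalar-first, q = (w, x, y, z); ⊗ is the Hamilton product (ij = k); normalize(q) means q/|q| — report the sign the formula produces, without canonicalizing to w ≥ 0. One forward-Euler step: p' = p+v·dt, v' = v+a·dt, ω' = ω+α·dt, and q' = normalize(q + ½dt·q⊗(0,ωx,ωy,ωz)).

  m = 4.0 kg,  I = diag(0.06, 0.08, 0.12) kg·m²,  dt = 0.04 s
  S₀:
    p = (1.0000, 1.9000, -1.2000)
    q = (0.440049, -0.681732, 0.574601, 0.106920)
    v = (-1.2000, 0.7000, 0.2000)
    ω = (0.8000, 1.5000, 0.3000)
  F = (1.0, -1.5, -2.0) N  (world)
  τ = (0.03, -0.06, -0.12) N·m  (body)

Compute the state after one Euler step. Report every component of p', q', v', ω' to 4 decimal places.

p' = (0.9520, 1.9280, -1.1920)
q' = (0.4328, -0.6740, 0.5933, 0.0799)
v' = (-1.1900, 0.6850, 0.1800)
ω' = (0.8080, 1.4772, 0.2520)

new position p' = (0.9520, 1.9280, -1.1920)
v' = v + a·dt = (-1.1900, 0.6850, 0.1800)
(τ − ω×Iω)/I = (0.2000, -0.5700, -1.2000)
ω + α·dt = (0.8080, 1.4772, 0.2520)
2q̇ = q⊗(0,ω) = (-0.3485919, 0.3640395, 0.9501291, -1.3502641)
q + ½dt·q⊗(0,ω), renormalized = (0.4328, -0.6740, 0.5933, 0.0799)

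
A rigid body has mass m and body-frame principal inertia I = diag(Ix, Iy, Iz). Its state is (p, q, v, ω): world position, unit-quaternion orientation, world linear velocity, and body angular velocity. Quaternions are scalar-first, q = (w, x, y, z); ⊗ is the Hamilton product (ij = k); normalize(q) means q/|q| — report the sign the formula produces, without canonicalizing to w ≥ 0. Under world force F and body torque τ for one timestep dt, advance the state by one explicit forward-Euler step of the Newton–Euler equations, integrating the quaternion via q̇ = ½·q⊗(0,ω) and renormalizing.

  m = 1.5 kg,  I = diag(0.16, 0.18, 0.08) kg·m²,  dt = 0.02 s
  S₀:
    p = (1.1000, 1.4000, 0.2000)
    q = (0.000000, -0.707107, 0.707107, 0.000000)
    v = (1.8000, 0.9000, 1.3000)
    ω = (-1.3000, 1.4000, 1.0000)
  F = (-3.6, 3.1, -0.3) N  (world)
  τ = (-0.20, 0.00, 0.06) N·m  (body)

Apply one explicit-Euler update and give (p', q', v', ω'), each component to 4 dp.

p' = (1.1360, 1.4180, 0.2260)
q' = (-0.0191, -0.6999, 0.7140, -0.0007)
v' = (1.7520, 0.9413, 1.2960)
ω' = (-1.3075, 1.4116, 1.0241)

(τ − ω×Iω)/I = (-0.3750, 0.5778, 1.2050)
new body rate ω' = (-1.3075, 1.4116, 1.0241)
q⊗(0,ω) = (-1.9091889, 0.7071070, 0.7071070, -0.0707107)
q + ½dt·q⊗(0,ω), renormalized = (-0.0191, -0.6999, 0.7140, -0.0007)
a = F/m = (-2.4000, 2.0667, -0.2000)
p + v·dt = (1.1360, 1.4180, 0.2260)
new velocity v' = (1.7520, 0.9413, 1.2960)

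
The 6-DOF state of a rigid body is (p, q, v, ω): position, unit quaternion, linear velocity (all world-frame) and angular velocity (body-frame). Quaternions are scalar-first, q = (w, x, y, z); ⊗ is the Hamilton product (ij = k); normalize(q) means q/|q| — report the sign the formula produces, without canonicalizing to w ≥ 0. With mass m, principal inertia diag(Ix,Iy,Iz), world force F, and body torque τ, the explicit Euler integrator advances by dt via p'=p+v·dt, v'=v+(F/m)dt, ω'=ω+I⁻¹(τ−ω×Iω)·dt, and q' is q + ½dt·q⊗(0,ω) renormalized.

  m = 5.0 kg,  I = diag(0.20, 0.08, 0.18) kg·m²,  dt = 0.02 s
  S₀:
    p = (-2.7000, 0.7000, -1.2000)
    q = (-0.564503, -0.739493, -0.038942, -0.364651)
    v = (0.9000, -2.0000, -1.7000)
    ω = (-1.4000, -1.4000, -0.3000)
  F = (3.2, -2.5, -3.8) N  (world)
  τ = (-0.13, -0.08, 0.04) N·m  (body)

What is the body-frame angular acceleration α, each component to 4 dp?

precession coupling ω×(Iω) = (0.0420, 0.0084, -0.2352)
α = I⁻¹(τ − ω×Iω) = (-0.8600, -1.1050, 1.5289)

α = (-0.8600, -1.1050, 1.5289)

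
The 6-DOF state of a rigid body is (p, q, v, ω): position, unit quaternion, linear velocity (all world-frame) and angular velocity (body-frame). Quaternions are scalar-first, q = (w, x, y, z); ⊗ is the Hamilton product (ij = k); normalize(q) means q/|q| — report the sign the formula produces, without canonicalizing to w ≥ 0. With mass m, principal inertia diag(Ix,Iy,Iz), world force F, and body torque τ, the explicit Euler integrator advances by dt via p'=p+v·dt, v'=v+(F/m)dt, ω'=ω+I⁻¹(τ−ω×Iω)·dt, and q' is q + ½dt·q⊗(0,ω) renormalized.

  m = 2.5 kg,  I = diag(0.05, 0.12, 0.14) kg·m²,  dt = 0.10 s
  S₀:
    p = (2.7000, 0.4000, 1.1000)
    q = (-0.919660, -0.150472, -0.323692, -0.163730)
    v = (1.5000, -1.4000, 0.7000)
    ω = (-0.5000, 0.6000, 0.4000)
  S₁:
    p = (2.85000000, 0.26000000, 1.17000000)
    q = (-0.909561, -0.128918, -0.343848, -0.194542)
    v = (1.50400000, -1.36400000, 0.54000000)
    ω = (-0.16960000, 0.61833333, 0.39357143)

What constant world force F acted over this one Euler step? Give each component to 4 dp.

v₁ − v₀ = (0.00400000, 0.03600000, -0.16000000)
F = m·Δv/dt = (0.1000, 0.9000, -4.0000)

F = (0.1000, 0.9000, -4.0000)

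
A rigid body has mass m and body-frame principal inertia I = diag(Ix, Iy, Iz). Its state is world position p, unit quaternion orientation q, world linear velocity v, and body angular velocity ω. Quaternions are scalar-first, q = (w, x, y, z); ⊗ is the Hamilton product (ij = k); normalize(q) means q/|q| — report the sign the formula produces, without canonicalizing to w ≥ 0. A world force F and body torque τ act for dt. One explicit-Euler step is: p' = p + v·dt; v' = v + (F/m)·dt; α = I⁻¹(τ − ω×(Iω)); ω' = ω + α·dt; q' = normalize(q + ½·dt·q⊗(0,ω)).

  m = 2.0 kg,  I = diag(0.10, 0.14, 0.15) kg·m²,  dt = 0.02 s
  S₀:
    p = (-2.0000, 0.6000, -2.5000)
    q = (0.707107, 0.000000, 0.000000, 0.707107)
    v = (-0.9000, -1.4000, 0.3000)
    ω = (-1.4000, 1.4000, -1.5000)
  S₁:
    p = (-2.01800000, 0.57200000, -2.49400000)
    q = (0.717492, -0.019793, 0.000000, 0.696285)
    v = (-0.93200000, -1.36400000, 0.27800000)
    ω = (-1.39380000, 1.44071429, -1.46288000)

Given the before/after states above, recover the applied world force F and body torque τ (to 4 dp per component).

Δω = ω₁−ω₀ = (0.00620000, 0.04071429, 0.03712000)
I·α + gyro = (0.0100, 0.1800, 0.2000)
velocity change Δv = (-0.03200000, 0.03600000, -0.02200000)
F = m·Δv/dt = (-3.2000, 3.6000, -2.2000)

F = (-3.2000, 3.6000, -2.2000)
τ = (0.0100, 0.1800, 0.2000)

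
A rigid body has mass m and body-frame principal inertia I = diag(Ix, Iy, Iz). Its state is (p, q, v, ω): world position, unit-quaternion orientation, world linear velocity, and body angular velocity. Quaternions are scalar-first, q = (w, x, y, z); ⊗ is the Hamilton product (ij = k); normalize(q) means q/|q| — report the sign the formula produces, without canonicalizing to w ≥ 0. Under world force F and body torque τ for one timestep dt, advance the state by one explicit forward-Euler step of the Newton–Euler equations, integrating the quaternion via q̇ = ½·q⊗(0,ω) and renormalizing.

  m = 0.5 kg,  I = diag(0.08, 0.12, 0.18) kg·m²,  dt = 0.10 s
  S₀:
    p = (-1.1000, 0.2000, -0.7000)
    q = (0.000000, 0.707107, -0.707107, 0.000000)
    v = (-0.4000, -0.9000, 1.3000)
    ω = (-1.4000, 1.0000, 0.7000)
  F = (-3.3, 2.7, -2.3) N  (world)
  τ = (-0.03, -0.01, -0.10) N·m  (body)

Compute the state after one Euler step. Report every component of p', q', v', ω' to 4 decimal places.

a = F/m = (-6.6000, 5.4000, -4.6000)
p' = p + v·dt = (-1.1400, 0.1100, -0.5700)
v' = v + a·dt = (-1.0600, -0.3600, 0.8400)
gyro term ω×Iω = (0.0420, 0.0980, -0.0560)
(τ − ω×Iω)/I = (-0.9000, -0.9000, -0.2444)
ω' = ω + α·dt = (-1.4900, 0.9100, 0.6756)
q⊗(0,ω) = (1.6970568, -0.4949749, -0.4949749, -0.2828428)
q + ½dt·q⊗(0,ω), renormalized = (0.0845, 0.6794, -0.7287, -0.0141)

p' = (-1.1400, 0.1100, -0.5700)
q' = (0.0845, 0.6794, -0.7287, -0.0141)
v' = (-1.0600, -0.3600, 0.8400)
ω' = (-1.4900, 0.9100, 0.6756)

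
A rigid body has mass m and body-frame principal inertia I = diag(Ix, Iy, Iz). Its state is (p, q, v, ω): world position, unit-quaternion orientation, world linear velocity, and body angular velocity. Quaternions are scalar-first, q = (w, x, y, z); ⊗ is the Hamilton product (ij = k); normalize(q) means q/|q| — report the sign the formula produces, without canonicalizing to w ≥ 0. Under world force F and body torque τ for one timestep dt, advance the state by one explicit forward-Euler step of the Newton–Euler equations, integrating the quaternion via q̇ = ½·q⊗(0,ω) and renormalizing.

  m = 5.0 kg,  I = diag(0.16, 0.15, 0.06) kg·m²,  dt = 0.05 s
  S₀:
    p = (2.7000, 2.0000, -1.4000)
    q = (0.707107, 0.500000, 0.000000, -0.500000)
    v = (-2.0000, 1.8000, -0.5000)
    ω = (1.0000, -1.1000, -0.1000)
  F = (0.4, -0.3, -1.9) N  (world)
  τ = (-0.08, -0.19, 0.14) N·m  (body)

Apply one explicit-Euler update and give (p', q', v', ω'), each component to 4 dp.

a = (0.0800, -0.0600, -0.3800)
new position p' = (2.6000, 2.0900, -1.4250)
v + (F/m)dt = (-1.9960, 1.7970, -0.5190)
ω×(Iω) gyroscopic = (-0.0099, -0.0100, 0.0110)
(τ − ω×Iω)/I = (-0.4381, -1.2000, 2.1500)
ω + α·dt = (0.9781, -1.1600, 0.0075)
Hamilton product q⊗(0,ω) = (-0.5500000, 0.1571070, -1.2278177, -0.6207107)
updated quaternion q' = (0.6929, 0.5036, -0.0307, -0.5152)

p' = (2.6000, 2.0900, -1.4250)
q' = (0.6929, 0.5036, -0.0307, -0.5152)
v' = (-1.9960, 1.7970, -0.5190)
ω' = (0.9781, -1.1600, 0.0075)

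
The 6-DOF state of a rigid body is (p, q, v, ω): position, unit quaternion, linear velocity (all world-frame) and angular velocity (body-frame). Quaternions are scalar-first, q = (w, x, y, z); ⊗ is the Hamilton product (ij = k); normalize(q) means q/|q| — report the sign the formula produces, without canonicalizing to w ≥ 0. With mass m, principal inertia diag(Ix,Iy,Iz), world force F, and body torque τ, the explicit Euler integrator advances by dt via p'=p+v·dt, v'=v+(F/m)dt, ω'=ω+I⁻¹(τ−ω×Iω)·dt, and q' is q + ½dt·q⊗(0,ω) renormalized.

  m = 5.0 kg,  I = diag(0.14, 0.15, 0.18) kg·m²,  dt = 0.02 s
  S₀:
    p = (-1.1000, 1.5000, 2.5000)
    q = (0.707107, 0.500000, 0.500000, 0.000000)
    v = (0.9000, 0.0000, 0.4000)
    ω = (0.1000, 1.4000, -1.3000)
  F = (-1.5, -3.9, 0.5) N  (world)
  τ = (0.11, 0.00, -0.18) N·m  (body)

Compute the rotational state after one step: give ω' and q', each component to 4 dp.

ω' = (0.1235, 1.3993, -1.3202)
q' = (0.6995, 0.4941, 0.5163, -0.0027)

precession coupling ω×(Iω) = (-0.0546, 0.0052, 0.0014)
(τ − ω×Iω)/I = (1.1757, -0.0347, -1.0078)
ω' = ω + α·dt = (0.1235, 1.3993, -1.3202)
2q̇ = q⊗(0,ω) = (-0.7500000, -0.5792893, 1.6399498, -0.2692391)
q + ½dt·q⊗(0,ω), renormalized = (0.6995, 0.4941, 0.5163, -0.0027)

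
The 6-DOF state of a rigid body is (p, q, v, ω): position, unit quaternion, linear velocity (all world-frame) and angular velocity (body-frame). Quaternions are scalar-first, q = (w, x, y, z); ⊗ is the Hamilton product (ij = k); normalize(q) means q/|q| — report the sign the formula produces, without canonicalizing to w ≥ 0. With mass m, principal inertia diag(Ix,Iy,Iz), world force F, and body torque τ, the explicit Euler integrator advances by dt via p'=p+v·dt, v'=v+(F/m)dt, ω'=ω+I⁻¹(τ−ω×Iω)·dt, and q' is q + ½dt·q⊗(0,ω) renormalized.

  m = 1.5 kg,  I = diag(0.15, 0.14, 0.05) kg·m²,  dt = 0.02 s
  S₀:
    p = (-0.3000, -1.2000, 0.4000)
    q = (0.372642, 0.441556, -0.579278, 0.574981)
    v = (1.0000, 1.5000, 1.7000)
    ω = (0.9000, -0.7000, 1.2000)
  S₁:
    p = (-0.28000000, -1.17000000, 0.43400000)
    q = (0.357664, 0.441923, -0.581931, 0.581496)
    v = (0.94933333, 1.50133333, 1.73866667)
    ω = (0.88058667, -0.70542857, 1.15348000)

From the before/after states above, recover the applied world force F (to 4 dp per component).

F = (-3.8000, 0.1000, 2.9000)

v₁ − v₀ = (-0.05066667, 0.00133333, 0.03866667)
F = m·Δv/dt = (-3.8000, 0.1000, 2.9000)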